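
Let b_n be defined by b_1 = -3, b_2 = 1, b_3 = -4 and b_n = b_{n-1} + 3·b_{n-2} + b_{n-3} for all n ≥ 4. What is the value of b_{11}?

-2668

b_4 = -4  b_5 = -15  b_6 = -31  b_7 = -80  b_8 = -188  b_9 = -459  b_{10} = -1103  b_{11} = -2668.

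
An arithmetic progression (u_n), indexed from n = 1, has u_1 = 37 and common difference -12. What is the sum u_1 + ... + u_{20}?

u_n = 37 + (n - 1)·(-12).
u_{20} = -191; S = 20·(37 + (-191))/2 = -1540.

-1540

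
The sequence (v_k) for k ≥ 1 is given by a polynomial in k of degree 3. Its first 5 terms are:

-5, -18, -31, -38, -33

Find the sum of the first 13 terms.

3211

1st diffs: -13, -13, -7, 5.
2nd diffs: 0, 6, 12.
3rd diffs: 6, 6 (constant).
So v_k = k^3 - 6k^2 - 2k + 2.
Continuing: …, -10, 37, 114, 227, …, v_{13} = 1159.
Summing k = 1..13 (13 terms) gives 3211.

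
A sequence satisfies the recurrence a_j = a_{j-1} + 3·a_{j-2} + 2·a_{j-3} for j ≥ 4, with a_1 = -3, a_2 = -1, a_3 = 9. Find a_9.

737

Step forward from the initial values:
a_4 = 0;  a_5 = 25;  a_6 = 43;  a_7 = 118;  a_8 = 297;  a_9 = 737.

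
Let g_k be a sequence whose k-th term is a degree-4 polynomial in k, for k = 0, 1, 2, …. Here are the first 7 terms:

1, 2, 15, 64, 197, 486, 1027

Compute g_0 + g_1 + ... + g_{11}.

33606

1st diffs: 1, 13, 49, 133, 289, 541.
2nd diffs: 12, 36, 84, 156, 252.
3rd diffs: 24, 48, 72, 96.
4th diffs: 24, 24, 24 (constant).
Newton forward-difference form: g_k = 1 + 1·C(k,1) + 12·C(k,2) + 24·C(k,3) + 24·C(k,4).
Continuing: …, 1940, 3369, 5482, 8471, …, g_{11} = 12552.
Summing k = 0..11 (12 terms) gives 33606.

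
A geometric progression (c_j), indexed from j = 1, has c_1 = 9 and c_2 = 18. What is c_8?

Common ratio r = 2.
c_j = 9·2^(j-1).
c_8 = 9·2^7 = 1152.

1152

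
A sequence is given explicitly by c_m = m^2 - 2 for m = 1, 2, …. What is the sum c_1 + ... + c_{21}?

Over m = 1..21: Σm = 231, Σm² = 3311.
Total = (1)·3311 + (-2)·21 = 3269.

3269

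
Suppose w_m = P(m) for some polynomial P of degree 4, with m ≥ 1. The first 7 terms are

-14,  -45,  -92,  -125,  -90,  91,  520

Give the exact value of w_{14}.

1st diffs: -31, -47, -33, 35, 181, 429.
2nd diffs: -16, 14, 68, 146, 248.
3rd diffs: 30, 54, 78, 102.
4th diffs: 24, 24, 24 (constant).
Newton forward-difference form: w_m = -14 + (-31)·C(m-1,1) + (-16)·C(m-1,2) + 30·C(m-1,3) + 24·C(m-1,4).
At m = 14: m-1 = 13, so w_{14} = -14 - 403 - 1248 + 8580 + 17160 = 24075.

24075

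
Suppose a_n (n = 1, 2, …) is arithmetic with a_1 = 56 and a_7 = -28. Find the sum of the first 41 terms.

Common difference d = (-28 - 56) / (7 - 1) = -14.
a_n = 56 + (n - 1)·(-14).
a_{41} = -504; S = 41·(56 + (-504))/2 = -9184.

-9184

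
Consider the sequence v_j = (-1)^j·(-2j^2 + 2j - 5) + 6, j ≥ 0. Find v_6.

(-1)^6 = 1; -2j^2 + 2j - 5 at j=6 is -65; so v_6 = -59.

-59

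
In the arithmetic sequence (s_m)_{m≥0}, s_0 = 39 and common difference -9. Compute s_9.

-42

s_m = 39 + (m - 0)·(-9).
s_9 = 39 + 9·(-9) = -42.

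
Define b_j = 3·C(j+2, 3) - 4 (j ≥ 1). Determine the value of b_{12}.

C(14, 3) = 364, so b_{12} = 1088.

1088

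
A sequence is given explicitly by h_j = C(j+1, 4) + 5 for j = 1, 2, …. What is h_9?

C(10, 4) = 210, so h_9 = 215.

215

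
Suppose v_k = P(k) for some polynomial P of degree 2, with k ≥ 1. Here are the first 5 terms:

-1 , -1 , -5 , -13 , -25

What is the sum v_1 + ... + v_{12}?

1st diffs: 0, -4, -8, -12.
2nd diffs: -4, -4, -4 (constant).
Newton forward-difference form: v_k = -1 + (-4)·C(k-1,2).
Continuing: …, -41, -61, -85, -113, …, v_{12} = -221.
Summing k = 1..12 (12 terms) gives -892.

-892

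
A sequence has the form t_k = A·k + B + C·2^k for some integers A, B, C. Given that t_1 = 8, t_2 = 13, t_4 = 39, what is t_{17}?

262164

The three given values yield: A + B + 2C = 8; 2A + B + 4C = 13; 4A + B + 16C = 39.
Subtracting the first from the second: A + 2C = 5.
Subtracting the second from the third: 2A + 12C = 26.
Solving: C = 2, A = 1, then B = 3.
Hence t_{17} = 1·17 + 3 + 2·131072 = 262164.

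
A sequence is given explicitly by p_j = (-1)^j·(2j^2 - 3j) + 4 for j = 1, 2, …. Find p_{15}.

-401

(-1)^15 = -1; 2j^2 - 3j at j=15 is 405; so p_{15} = -401.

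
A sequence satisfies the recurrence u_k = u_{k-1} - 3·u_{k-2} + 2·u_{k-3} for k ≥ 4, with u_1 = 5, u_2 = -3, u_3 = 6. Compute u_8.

173

u_4 = 25  u_5 = 1  u_6 = -62  u_7 = -15  u_8 = 173.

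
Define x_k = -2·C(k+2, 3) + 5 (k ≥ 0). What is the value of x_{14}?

C(16, 3) = 560, so x_{14} = -1115.

-1115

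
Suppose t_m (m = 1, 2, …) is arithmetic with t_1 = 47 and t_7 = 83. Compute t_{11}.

Common difference d = (83 - 47) / (7 - 1) = 6.
t_m = 47 + (m - 1)·6.
t_{11} = 47 + 10·6 = 107.

107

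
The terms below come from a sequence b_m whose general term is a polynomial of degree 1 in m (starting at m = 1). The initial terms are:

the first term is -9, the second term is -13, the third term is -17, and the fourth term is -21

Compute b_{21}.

1st diffs: -4, -4, -4 (constant).
So b_m = -4m - 5.
Evaluating at m = 21 gives b_{21} = -89.

-89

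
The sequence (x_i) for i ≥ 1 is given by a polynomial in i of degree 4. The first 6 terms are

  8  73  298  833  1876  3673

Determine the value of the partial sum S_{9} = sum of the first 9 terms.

1st diffs: 65, 225, 535, 1043, 1797.
2nd diffs: 160, 310, 508, 754.
3rd diffs: 150, 198, 246.
4th diffs: 48, 48 (constant).
Newton forward-difference form: x_i = 8 + 65·C(i-1,1) + 160·C(i-1,2) + 150·C(i-1,3) + 48·C(i-1,4).
Continuing: 6518, 10753, 16768.
Summing i = 1..9 (9 terms) gives 40800.

40800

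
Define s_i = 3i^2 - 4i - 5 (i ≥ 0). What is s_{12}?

379

s_{12} = 3·12^2 - 4·12 - 5 = 379.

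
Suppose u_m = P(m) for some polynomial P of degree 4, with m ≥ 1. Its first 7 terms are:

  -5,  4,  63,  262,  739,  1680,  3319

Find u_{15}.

1st diffs: 9, 59, 199, 477, 941, 1639.
2nd diffs: 50, 140, 278, 464, 698.
3rd diffs: 90, 138, 186, 234.
4th diffs: 48, 48, 48 (constant).
Newton forward-difference form: u_m = -5 + 9·C(m-1,1) + 50·C(m-1,2) + 90·C(m-1,3) + 48·C(m-1,4).
At m = 15: m-1 = 14, so u_{15} = -5 + 126 + 4550 + 32760 + 48048 = 85479.

85479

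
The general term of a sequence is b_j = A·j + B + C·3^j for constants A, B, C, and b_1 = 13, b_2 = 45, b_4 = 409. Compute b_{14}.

Write the equations: A + B + 3C = 13; 2A + B + 9C = 45; 4A + B + 81C = 409.
Subtracting the first from the second: A + 6C = 32.
Subtracting the second from the third: 2A + 72C = 364.
Solving: C = 5, A = 2, then B = -4.
So b_j = 2·j + (-4) + 5·3^j; at j=14 this is 23914869.

23914869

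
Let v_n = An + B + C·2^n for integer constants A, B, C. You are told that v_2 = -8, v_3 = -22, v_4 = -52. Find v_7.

-494

At n = 2, 3, 4: 2A + B + 4C = -8; 3A + B + 8C = -22; 4A + B + 16C = -52.
Subtracting the first from the second: A + 4C = -14.
Subtracting the second from the third: A + 8C = -30.
Solving: C = -4, A = 2, then B = 4.
So v_n = 2·n + 4 + (-4)·2^n; at n=7 this is -494.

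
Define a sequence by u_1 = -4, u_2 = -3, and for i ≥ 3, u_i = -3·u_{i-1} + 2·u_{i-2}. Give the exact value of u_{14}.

-2712297

Applying the relation repeatedly:
u_3 = 1  u_4 = -9  u_5 = 29  …  u_{11} = 60037  u_{12} = -213825  u_{13} = 761549  u_{14} = -2712297.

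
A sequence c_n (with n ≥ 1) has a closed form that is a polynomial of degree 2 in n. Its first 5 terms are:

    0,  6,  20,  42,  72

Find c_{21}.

1st diffs: 6, 14, 22, 30.
2nd diffs: 8, 8, 8 (constant).
So c_n = 4n^2 - 6n + 2.
Evaluating at n = 21 gives c_{21} = 1640.

1640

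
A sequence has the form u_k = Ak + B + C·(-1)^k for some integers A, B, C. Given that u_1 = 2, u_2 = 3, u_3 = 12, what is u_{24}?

113

Write the equations: A + B - C = 2; 2A + B + C = 3; 3A + B - C = 12.
Subtracting the first from the second: A + 2C = 1.
Subtracting the second from the third: A - 2C = 9.
Solving: C = -2, A = 5, then B = -5.
Hence u_{24} = 5·24 + (-5) + (-2)·1 = 113.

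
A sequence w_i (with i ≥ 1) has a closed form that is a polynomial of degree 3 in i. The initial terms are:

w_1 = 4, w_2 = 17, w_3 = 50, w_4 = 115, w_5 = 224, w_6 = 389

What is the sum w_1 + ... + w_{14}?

1st diffs: 13, 33, 65, 109, 165.
2nd diffs: 20, 32, 44, 56.
3rd diffs: 12, 12, 12 (constant).
Newton forward-difference form: w_i = 4 + 13·C(i-1,1) + 20·C(i-1,2) + 12·C(i-1,3).
Continuing: …, 622, 935, 1340, 1849, …, w_{14} = 5165.
Summing i = 1..14 (14 terms) gives 20531.

20531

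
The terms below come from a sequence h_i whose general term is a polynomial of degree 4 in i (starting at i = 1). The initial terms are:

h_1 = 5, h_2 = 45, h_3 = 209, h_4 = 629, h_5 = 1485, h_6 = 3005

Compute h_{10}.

21965

1st diffs: 40, 164, 420, 856, 1520.
2nd diffs: 124, 256, 436, 664.
3rd diffs: 132, 180, 228.
4th diffs: 48, 48 (constant).
Newton forward-difference form: h_i = 5 + 40·C(i-1,1) + 124·C(i-1,2) + 132·C(i-1,3) + 48·C(i-1,4).
At i = 10: i-1 = 9, so h_{10} = 5 + 360 + 4464 + 11088 + 6048 = 21965.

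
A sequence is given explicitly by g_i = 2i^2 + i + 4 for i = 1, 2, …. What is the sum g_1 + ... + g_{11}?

1122

Over i = 1..11: Σi = 66, Σi² = 506.
Total = (2)·506 + (1)·66 + (4)·11 = 1122.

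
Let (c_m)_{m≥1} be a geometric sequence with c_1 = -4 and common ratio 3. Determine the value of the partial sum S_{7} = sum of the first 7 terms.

-4372

c_m = (-4)·3^(m-1).
S = (-4)·(3^7 - 1)/(3 - 1) = (-4)·(2187 - 1)/(2) = -4372.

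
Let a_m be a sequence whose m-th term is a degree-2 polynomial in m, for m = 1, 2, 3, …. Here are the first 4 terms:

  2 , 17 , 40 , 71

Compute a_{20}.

1st diffs: 15, 23, 31.
2nd diffs: 8, 8 (constant).
So a_m = 4m^2 + 3m - 5.
Evaluating at m = 20 gives a_{20} = 1655.

1655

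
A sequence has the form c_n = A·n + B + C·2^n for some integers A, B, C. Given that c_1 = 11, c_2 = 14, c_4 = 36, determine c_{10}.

At n = 1, 2, 4: A + B + 2C = 11; 2A + B + 4C = 14; 4A + B + 16C = 36.
Subtracting the first from the second: A + 2C = 3.
Subtracting the second from the third: 2A + 12C = 22.
Solving: C = 2, A = -1, then B = 8.
Therefore c_{10} = -10 + 8 + 2·1024 = 2046.

2046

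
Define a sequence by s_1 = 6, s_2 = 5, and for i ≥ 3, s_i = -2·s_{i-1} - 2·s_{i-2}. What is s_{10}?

Compute successive terms:
s_3 = -22, s_4 = 34, s_5 = -24, s_6 = -20, s_7 = 88, s_8 = -136, s_9 = 96, s_{10} = 80.

80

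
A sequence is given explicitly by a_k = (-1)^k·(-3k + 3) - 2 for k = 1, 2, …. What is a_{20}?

(-1)^20 = 1; -3k + 3 at k=20 is -57; so a_{20} = -59.

-59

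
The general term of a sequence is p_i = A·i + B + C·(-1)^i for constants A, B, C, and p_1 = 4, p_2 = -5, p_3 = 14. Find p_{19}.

Write the equations: A + B - C = 4; 2A + B + C = -5; 3A + B - C = 14.
Subtracting the first from the second: A + 2C = -9.
Subtracting the second from the third: A - 2C = 19.
Solving: C = -7, A = 5, then B = -8.
So p_i = 5·i + (-8) + (-7)·(-1)^i; at i=19 this is 94.

94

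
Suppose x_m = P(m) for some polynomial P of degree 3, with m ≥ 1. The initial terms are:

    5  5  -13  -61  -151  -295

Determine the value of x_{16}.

1st diffs: 0, -18, -48, -90, -144.
2nd diffs: -18, -30, -42, -54.
3rd diffs: -12, -12, -12 (constant).
Newton forward-difference form: x_m = 5 + (-18)·C(m-1,2) + (-12)·C(m-1,3).
At m = 16: m-1 = 15, so x_{16} = 5 - 1890 - 5460 = -7345.

-7345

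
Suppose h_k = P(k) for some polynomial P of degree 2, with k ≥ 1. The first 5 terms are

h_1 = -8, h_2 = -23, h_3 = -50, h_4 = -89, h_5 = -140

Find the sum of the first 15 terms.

1st diffs: -15, -27, -39, -51.
2nd diffs: -12, -12, -12 (constant).
Newton forward-difference form: h_k = -8 + (-15)·C(k-1,1) + (-12)·C(k-1,2).
Continuing: …, -203, -278, -365, -464, …, h_{15} = -1310.
Summing k = 1..15 (15 terms) gives -7155.

-7155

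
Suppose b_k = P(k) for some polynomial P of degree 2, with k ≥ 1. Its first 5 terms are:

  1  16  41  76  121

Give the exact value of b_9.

401

1st diffs: 15, 25, 35, 45.
2nd diffs: 10, 10, 10 (constant).
So b_k = 5k^2 - 4.
Evaluating at k = 9 gives b_9 = 401.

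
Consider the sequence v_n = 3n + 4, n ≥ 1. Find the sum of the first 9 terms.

Over n = 1..9: Σn = 45.
Total = (3)·45 + (4)·9 = 171.

171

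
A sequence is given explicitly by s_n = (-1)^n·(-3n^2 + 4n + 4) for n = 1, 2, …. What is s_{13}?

451

(-1)^13 = -1; -3n^2 + 4n + 4 at n=13 is -451; so s_{13} = 451.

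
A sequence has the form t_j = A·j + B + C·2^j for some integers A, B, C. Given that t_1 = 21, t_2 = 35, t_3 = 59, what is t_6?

351

Write the equations: A + B + 2C = 21; 2A + B + 4C = 35; 3A + B + 8C = 59.
Subtracting the first from the second: A + 2C = 14.
Subtracting the second from the third: A + 4C = 24.
Solving: C = 5, A = 4, then B = 7.
Hence t_6 = 4·6 + 7 + 5·64 = 351.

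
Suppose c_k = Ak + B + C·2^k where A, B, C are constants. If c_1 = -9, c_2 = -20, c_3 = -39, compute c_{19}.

Write the equations: A + B + 2C = -9; 2A + B + 4C = -20; 3A + B + 8C = -39.
Subtracting the first from the second: A + 2C = -11.
Subtracting the second from the third: A + 4C = -19.
Solving: C = -4, A = -3, then B = 2.
So c_k = -3·k + 2 + (-4)·2^k; at k=19 this is -2097207.

-2097207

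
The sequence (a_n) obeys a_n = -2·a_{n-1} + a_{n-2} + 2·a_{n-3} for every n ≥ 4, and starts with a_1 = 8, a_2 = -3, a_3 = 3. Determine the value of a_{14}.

Compute successive terms:
a_4 = 7, a_5 = -17, a_6 = 47, …, a_{11} = -1697, a_{12} = 3407, a_{13} = -6817, a_{14} = 13647.

13647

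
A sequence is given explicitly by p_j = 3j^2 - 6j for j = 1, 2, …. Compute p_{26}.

1872

p_{26} = 3·26^2 - 6·26 = 1872.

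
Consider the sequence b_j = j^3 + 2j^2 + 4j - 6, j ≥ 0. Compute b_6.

b_6 = 1·6^3 + 2·6^2 + 4·6 - 6 = 306.

306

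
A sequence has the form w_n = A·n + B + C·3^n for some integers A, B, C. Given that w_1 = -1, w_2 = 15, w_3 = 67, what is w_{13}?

The three given values yield: A + B + 3C = -1; 2A + B + 9C = 15; 3A + B + 27C = 67.
Subtracting the first from the second: A + 6C = 16.
Subtracting the second from the third: A + 18C = 52.
Solving: C = 3, A = -2, then B = -8.
Therefore w_{13} = -26 + (-8) + 3·1594323 = 4782935.

4782935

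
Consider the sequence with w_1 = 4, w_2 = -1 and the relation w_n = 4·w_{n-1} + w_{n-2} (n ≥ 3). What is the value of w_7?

Step forward from the initial values:
w_3 = 0, w_4 = -1, w_5 = -4, w_6 = -17, w_7 = -72.

-72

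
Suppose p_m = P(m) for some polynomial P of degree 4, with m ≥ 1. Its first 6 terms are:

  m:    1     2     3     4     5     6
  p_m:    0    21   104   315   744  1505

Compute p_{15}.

53984

1st diffs: 21, 83, 211, 429, 761.
2nd diffs: 62, 128, 218, 332.
3rd diffs: 66, 90, 114.
4th diffs: 24, 24 (constant).
Newton forward-difference form: p_m = 21·C(m-1,1) + 62·C(m-1,2) + 66·C(m-1,3) + 24·C(m-1,4).
At m = 15: m-1 = 14, so p_{15} = 294 + 5642 + 24024 + 24024 = 53984.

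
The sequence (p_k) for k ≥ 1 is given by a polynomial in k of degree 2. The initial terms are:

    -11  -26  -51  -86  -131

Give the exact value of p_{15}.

-1131

1st diffs: -15, -25, -35, -45.
2nd diffs: -10, -10, -10 (constant).
So p_k = -5k^2 - 6.
Evaluating at k = 15 gives p_{15} = -1131.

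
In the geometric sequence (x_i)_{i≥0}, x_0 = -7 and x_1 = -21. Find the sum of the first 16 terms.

Common ratio r = 3.
x_i = (-7)·3^(i-0).
S = (-7)·(3^16 - 1)/(3 - 1) = (-7)·(43046721 - 1)/(2) = -150663520.

-150663520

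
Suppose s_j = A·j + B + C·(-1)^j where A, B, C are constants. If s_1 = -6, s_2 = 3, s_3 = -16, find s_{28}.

-127

Plug in j = 1, 2, 3: A + B - C = -6; 2A + B + C = 3; 3A + B - C = -16.
Subtracting the first from the second: A + 2C = 9.
Subtracting the second from the third: A - 2C = -19.
Solving: C = 7, A = -5, then B = 6.
Therefore s_{28} = -140 + 6 + 7·1 = -127.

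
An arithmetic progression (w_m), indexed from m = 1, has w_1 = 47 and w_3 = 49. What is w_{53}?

99

Common difference d = (49 - 47) / (3 - 1) = 1.
w_m = 47 + (m - 1)·1.
w_{53} = 47 + 52·1 = 99.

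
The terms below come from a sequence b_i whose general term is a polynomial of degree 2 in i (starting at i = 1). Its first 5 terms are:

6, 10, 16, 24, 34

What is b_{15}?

244

1st diffs: 4, 6, 8, 10.
2nd diffs: 2, 2, 2 (constant).
Newton forward-difference form: b_i = 6 + 4·C(i-1,1) + 2·C(i-1,2).
At i = 15: i-1 = 14, so b_{15} = 6 + 56 + 182 = 244.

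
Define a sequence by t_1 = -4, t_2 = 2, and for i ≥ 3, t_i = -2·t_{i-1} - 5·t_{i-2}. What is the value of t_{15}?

Compute successive terms:
t_3 = 16, t_4 = -42, t_5 = 4, …, t_{12} = 28518, t_{13} = -36716, t_{14} = -69158, t_{15} = 321896.

321896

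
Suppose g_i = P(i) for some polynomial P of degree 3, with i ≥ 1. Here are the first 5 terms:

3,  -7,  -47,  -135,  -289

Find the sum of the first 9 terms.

1st diffs: -10, -40, -88, -154.
2nd diffs: -30, -48, -66.
3rd diffs: -18, -18 (constant).
Newton forward-difference form: g_i = 3 + (-10)·C(i-1,1) + (-30)·C(i-1,2) + (-18)·C(i-1,3).
Continuing: -527, -867, -1327, -1925.
Summing i = 1..9 (9 terms) gives -5121.

-5121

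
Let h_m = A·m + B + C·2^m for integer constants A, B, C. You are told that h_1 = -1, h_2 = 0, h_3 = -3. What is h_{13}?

The three given values yield: A + B + 2C = -1; 2A + B + 4C = 0; 3A + B + 8C = -3.
Subtracting the first from the second: A + 2C = 1.
Subtracting the second from the third: A + 4C = -3.
Solving: C = -2, A = 5, then B = -2.
Therefore h_{13} = 65 + (-2) + (-2)·8192 = -16321.

-16321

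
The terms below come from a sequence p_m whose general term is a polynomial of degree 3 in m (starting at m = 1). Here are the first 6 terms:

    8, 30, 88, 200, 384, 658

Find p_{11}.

1st diffs: 22, 58, 112, 184, 274.
2nd diffs: 36, 54, 72, 90.
3rd diffs: 18, 18, 18 (constant).
Newton forward-difference form: p_m = 8 + 22·C(m-1,1) + 36·C(m-1,2) + 18·C(m-1,3).
At m = 11: m-1 = 10, so p_{11} = 8 + 220 + 1620 + 2160 = 4008.

4008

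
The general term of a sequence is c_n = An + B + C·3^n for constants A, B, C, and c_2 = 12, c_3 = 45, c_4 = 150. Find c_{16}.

86093394

Plug in n = 2, 3, 4: 2A + B + 9C = 12; 3A + B + 27C = 45; 4A + B + 81C = 150.
Subtracting the first from the second: A + 18C = 33.
Subtracting the second from the third: A + 54C = 105.
Solving: C = 2, A = -3, then B = 0.
Therefore c_{16} = -48 + 0 + 2·43046721 = 86093394.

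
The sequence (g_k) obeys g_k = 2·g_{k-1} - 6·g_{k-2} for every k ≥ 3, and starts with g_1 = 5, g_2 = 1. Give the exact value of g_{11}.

Applying the relation repeatedly:
g_3 = -28;  g_4 = -62;  g_5 = 44;  g_6 = 460;  g_7 = 656;  g_8 = -1448;  g_9 = -6832;  g_{10} = -4976;  g_{11} = 31040.

31040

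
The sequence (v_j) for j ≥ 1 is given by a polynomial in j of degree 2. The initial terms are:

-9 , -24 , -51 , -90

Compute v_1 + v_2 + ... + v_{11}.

-2904

1st diffs: -15, -27, -39.
2nd diffs: -12, -12 (constant).
Newton forward-difference form: v_j = -9 + (-15)·C(j-1,1) + (-12)·C(j-1,2).
Continuing: …, -141, -204, -279, -366, …, v_{11} = -699.
Summing j = 1..11 (11 terms) gives -2904.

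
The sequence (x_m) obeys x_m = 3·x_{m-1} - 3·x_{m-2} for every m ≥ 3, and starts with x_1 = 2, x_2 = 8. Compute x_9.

-486

Applying the relation repeatedly:
x_3 = 18; x_4 = 30; x_5 = 36; x_6 = 18; x_7 = -54; x_8 = -216; x_9 = -486.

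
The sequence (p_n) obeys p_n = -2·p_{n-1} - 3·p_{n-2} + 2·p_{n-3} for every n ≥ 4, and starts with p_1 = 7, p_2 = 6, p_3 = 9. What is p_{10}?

-1222

p_4 = -22;  p_5 = 29;  p_6 = 26;  p_7 = -183;  p_8 = 346;  p_9 = -91;  p_{10} = -1222.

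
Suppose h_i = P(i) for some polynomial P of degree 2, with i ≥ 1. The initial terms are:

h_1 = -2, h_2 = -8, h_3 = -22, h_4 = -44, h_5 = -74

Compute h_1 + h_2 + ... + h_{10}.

1st diffs: -6, -14, -22, -30.
2nd diffs: -8, -8, -8 (constant).
So h_i = -4i^2 + 6i - 4.
Continuing: …, -112, -158, -212, -274, …, h_{10} = -344.
Summing i = 1..10 (10 terms) gives -1250.

-1250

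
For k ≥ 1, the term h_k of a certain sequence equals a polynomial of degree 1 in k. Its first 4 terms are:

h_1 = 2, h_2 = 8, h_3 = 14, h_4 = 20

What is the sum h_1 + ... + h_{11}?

1st diffs: 6, 6, 6 (constant).
So h_k = 6k - 4.
Continuing: …, 26, 32, 38, 44, …, h_{11} = 62.
Summing k = 1..11 (11 terms) gives 352.

352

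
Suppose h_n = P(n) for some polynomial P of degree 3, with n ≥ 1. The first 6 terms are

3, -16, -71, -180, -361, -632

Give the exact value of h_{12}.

1st diffs: -19, -55, -109, -181, -271.
2nd diffs: -36, -54, -72, -90.
3rd diffs: -18, -18, -18 (constant).
So h_n = -3n^3 + 2n + 4.
Evaluating at n = 12 gives h_{12} = -5156.

-5156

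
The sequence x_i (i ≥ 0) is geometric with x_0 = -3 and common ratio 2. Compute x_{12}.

-12288

x_i = (-3)·2^(i-0).
x_{12} = (-3)·2^12 = -12288.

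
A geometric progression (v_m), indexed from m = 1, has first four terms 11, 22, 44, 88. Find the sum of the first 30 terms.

11811160053

Common ratio r = 2.
v_m = 11·2^(m-1).
S = 11·(2^30 - 1)/(2 - 1) = 11·(1073741824 - 1)/(1) = 11811160053.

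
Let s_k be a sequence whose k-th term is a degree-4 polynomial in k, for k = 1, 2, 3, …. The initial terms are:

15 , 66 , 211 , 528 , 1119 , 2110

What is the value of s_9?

9103

1st diffs: 51, 145, 317, 591, 991.
2nd diffs: 94, 172, 274, 400.
3rd diffs: 78, 102, 126.
4th diffs: 24, 24 (constant).
Newton forward-difference form: s_k = 15 + 51·C(k-1,1) + 94·C(k-1,2) + 78·C(k-1,3) + 24·C(k-1,4).
At k = 9: k-1 = 8, so s_9 = 15 + 408 + 2632 + 4368 + 1680 = 9103.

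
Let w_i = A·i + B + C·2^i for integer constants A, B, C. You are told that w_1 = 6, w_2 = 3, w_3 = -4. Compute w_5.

Write the equations: A + B + 2C = 6; 2A + B + 4C = 3; 3A + B + 8C = -4.
Subtracting the first from the second: A + 2C = -3.
Subtracting the second from the third: A + 4C = -7.
Solving: C = -2, A = 1, then B = 9.
So w_i = 1·i + 9 + (-2)·2^i; at i=5 this is -50.

-50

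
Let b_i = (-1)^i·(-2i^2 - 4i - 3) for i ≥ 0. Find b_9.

(-1)^9 = -1; -2i^2 - 4i - 3 at i=9 is -201; so b_9 = 201.

201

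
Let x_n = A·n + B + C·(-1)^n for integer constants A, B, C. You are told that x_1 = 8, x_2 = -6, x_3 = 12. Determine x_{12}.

Plug in n = 1, 2, 3: A + B - C = 8; 2A + B + C = -6; 3A + B - C = 12.
Subtracting the first from the second: A + 2C = -14.
Subtracting the second from the third: A - 2C = 18.
Solving: C = -8, A = 2, then B = -2.
So x_n = 2·n + (-2) + (-8)·(-1)^n; at n=12 this is 14.

14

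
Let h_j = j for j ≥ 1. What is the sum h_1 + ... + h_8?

Over j = 1..8: Σj = 36.
Total = (1)·36 = 36.

36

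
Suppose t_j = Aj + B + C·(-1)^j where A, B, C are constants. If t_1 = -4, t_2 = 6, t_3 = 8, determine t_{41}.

At j = 1, 2, 3: A + B - C = -4; 2A + B + C = 6; 3A + B - C = 8.
Subtracting the first from the second: A + 2C = 10.
Subtracting the second from the third: A - 2C = 2.
Solving: C = 2, A = 6, then B = -8.
So t_j = 6·j + (-8) + 2·(-1)^j; at j=41 this is 236.

236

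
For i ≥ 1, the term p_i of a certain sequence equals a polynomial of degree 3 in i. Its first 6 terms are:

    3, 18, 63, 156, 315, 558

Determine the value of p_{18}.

16578

1st diffs: 15, 45, 93, 159, 243.
2nd diffs: 30, 48, 66, 84.
3rd diffs: 18, 18, 18 (constant).
Newton forward-difference form: p_i = 3 + 15·C(i-1,1) + 30·C(i-1,2) + 18·C(i-1,3).
At i = 18: i-1 = 17, so p_{18} = 3 + 255 + 4080 + 12240 = 16578.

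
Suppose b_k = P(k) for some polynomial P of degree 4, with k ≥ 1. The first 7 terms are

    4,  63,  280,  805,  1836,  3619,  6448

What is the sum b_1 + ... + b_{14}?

1st diffs: 59, 217, 525, 1031, 1783, 2829.
2nd diffs: 158, 308, 506, 752, 1046.
3rd diffs: 150, 198, 246, 294.
4th diffs: 48, 48, 48 (constant).
Newton forward-difference form: b_k = 4 + 59·C(k-1,1) + 158·C(k-1,2) + 150·C(k-1,3) + 48·C(k-1,4).
Continuing: …, 10665, 16660, 24871, 35784, …, b_{14} = 90315.
Summing k = 1..14 (14 terms) gives 309183.

309183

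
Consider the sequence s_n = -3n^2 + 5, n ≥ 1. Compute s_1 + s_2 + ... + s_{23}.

Over n = 1..23: Σn = 276, Σn² = 4324.
Total = (-3)·4324 + (5)·23 = -12857.

-12857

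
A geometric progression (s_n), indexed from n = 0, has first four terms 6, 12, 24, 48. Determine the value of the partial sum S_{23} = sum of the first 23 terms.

Common ratio r = 2.
s_n = 6·2^(n-0).
S = 6·(2^23 - 1)/(2 - 1) = 6·(8388608 - 1)/(1) = 50331642.

50331642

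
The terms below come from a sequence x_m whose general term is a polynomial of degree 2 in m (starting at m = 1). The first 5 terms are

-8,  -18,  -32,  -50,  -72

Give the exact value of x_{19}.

-800

1st diffs: -10, -14, -18, -22.
2nd diffs: -4, -4, -4 (constant).
Newton forward-difference form: x_m = -8 + (-10)·C(m-1,1) + (-4)·C(m-1,2).
At m = 19: m-1 = 18, so x_{19} = -8 - 180 - 612 = -800.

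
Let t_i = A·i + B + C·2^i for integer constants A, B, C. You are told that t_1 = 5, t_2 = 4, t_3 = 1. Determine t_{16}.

-65514

At i = 1, 2, 3: A + B + 2C = 5; 2A + B + 4C = 4; 3A + B + 8C = 1.
Subtracting the first from the second: A + 2C = -1.
Subtracting the second from the third: A + 4C = -3.
Solving: C = -1, A = 1, then B = 6.
Therefore t_{16} = 16 + 6 + (-1)·65536 = -65514.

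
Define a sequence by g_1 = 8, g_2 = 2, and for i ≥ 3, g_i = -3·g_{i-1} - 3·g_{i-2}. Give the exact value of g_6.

Iterate the recurrence:
g_3 = -30, g_4 = 84, g_5 = -162, g_6 = 234.

234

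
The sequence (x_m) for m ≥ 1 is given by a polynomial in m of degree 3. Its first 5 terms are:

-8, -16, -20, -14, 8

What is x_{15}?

2428

1st diffs: -8, -4, 6, 22.
2nd diffs: 4, 10, 16.
3rd diffs: 6, 6 (constant).
So x_m = m^3 - 4m^2 - 3m - 2.
Evaluating at m = 15 gives x_{15} = 2428.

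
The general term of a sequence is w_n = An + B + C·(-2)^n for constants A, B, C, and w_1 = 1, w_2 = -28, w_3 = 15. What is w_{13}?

32701

Plug in n = 1, 2, 3: A + B - 2C = 1; 2A + B + 4C = -28; 3A + B - 8C = 15.
Subtracting the first from the second: A + 6C = -29.
Subtracting the second from the third: A - 12C = 43.
Solving: C = -4, A = -5, then B = -2.
Therefore w_{13} = -65 + (-2) + (-4)·(-8192) = 32701.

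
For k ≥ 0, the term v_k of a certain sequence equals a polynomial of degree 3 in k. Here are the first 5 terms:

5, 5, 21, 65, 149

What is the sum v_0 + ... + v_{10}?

1st diffs: 0, 16, 44, 84.
2nd diffs: 16, 28, 40.
3rd diffs: 12, 12 (constant).
Newton forward-difference form: v_k = 5 + 16·C(k,2) + 12·C(k,3).
Continuing: …, 285, 485, 761, 1125, …, v_{10} = 2165.
Summing k = 0..10 (11 terms) gives 6655.

6655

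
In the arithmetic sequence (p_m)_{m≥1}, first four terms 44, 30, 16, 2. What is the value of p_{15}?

Common difference d = -14.
p_m = 44 + (m - 1)·(-14).
p_{15} = 44 + 14·(-14) = -152.

-152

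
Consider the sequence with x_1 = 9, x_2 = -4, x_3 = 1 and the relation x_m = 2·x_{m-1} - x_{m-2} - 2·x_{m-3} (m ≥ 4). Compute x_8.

Compute successive terms:
x_4 = -12;  x_5 = -17;  x_6 = -24;  x_7 = -7;  x_8 = 44.

44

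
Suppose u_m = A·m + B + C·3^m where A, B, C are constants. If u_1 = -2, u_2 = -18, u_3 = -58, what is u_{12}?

-1062922

Write the equations: A + B + 3C = -2; 2A + B + 9C = -18; 3A + B + 27C = -58.
Subtracting the first from the second: A + 6C = -16.
Subtracting the second from the third: A + 18C = -40.
Solving: C = -2, A = -4, then B = 8.
Hence u_{12} = -4·12 + 8 + (-2)·531441 = -1062922.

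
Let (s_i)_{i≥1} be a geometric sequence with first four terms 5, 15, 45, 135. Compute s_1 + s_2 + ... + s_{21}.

26150883005

Common ratio r = 3.
s_i = 5·3^(i-1).
S = 5·(3^21 - 1)/(3 - 1) = 5·(10460353203 - 1)/(2) = 26150883005.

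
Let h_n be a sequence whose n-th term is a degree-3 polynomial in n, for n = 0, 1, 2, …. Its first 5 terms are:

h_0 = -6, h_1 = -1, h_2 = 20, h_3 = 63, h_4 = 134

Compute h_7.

1st diffs: 5, 21, 43, 71.
2nd diffs: 16, 22, 28.
3rd diffs: 6, 6 (constant).
So h_n = n^3 + 5n^2 - n - 6.
Evaluating at n = 7 gives h_7 = 575.

575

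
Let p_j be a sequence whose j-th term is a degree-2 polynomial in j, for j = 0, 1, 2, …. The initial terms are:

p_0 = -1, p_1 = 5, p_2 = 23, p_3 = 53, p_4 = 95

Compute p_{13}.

1st diffs: 6, 18, 30, 42.
2nd diffs: 12, 12, 12 (constant).
Newton forward-difference form: p_j = -1 + 6·C(j,1) + 12·C(j,2).
At j = 13: j = 13, so p_{13} = -1 + 78 + 936 = 1013.

1013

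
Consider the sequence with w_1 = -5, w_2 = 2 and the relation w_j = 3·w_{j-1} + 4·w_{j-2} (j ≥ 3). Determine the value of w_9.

-39326

Applying the relation repeatedly:
w_3 = -14  w_4 = -34  w_5 = -158  w_6 = -610  w_7 = -2462  w_8 = -9826  w_9 = -39326.
(Characteristic roots are 4 and -1.)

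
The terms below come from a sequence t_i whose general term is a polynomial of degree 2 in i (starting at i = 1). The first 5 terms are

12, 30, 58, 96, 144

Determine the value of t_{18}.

1678

1st diffs: 18, 28, 38, 48.
2nd diffs: 10, 10, 10 (constant).
Newton forward-difference form: t_i = 12 + 18·C(i-1,1) + 10·C(i-1,2).
At i = 18: i-1 = 17, so t_{18} = 12 + 306 + 1360 = 1678.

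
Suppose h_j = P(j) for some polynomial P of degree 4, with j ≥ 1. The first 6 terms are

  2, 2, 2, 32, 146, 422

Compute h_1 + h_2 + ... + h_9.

6822

1st diffs: 0, 0, 30, 114, 276.
2nd diffs: 0, 30, 84, 162.
3rd diffs: 30, 54, 78.
4th diffs: 24, 24 (constant).
Newton forward-difference form: h_j = 2 + 30·C(j-1,3) + 24·C(j-1,4).
Continuing: 962, 1892, 3362.
Summing j = 1..9 (9 terms) gives 6822.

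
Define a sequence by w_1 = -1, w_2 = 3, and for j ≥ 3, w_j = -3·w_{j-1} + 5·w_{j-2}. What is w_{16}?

1692414417

Step forward from the initial values:
w_3 = -14, w_4 = 57, w_5 = -241, …, w_{13} = -22964761, w_{14} = 96281643, w_{15} = -403668734, w_{16} = 1692414417.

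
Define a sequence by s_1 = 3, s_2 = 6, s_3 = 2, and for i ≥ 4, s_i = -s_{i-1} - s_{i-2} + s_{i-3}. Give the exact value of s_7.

s_4 = -5;  s_5 = 9;  s_6 = -2;  s_7 = -12.

-12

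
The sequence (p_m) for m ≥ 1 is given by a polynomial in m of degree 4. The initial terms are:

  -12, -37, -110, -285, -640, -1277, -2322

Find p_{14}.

-36685

1st diffs: -25, -73, -175, -355, -637, -1045.
2nd diffs: -48, -102, -180, -282, -408.
3rd diffs: -54, -78, -102, -126.
4th diffs: -24, -24, -24 (constant).
So p_m = -m^4 + m^3 - 5m^2 - 2m - 5.
Evaluating at m = 14 gives p_{14} = -36685.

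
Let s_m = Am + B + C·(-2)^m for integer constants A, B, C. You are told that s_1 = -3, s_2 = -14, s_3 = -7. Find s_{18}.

-262234

At m = 1, 2, 3: A + B - 2C = -3; 2A + B + 4C = -14; 3A + B - 8C = -7.
Subtracting the first from the second: A + 6C = -11.
Subtracting the second from the third: A - 12C = 7.
Solving: C = -1, A = -5, then B = 0.
So s_m = -5·m + 0 + (-1)·(-2)^m; at m=18 this is -262234.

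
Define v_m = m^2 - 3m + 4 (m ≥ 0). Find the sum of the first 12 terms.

Over m = 0..11: Σm = 66, Σm² = 506.
Total = (1)·506 + (-3)·66 + (4)·12 = 356.

356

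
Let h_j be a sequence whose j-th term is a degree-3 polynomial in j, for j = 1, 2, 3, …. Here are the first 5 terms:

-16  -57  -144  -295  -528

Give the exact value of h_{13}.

-7504

1st diffs: -41, -87, -151, -233.
2nd diffs: -46, -64, -82.
3rd diffs: -18, -18 (constant).
Newton forward-difference form: h_j = -16 + (-41)·C(j-1,1) + (-46)·C(j-1,2) + (-18)·C(j-1,3).
At j = 13: j-1 = 12, so h_{13} = -16 - 492 - 3036 - 3960 = -7504.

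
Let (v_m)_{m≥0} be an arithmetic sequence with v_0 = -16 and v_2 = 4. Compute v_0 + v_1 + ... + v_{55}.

Common difference d = (4 - (-16)) / (2 - 0) = 10.
v_m = -16 + (m - 0)·10.
v_{55} = 534; S = 56·(-16 + 534)/2 = 14504.

14504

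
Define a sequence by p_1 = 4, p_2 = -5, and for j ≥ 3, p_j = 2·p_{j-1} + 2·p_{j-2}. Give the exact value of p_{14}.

p_3 = -2;  p_4 = -14;  p_5 = -32;  …;  p_{11} = -13856;  p_{12} = -37856;  p_{13} = -103424;  p_{14} = -282560.

-282560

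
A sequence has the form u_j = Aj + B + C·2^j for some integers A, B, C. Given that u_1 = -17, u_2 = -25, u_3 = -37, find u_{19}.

-1048661

At j = 1, 2, 3: A + B + 2C = -17; 2A + B + 4C = -25; 3A + B + 8C = -37.
Subtracting the first from the second: A + 2C = -8.
Subtracting the second from the third: A + 4C = -12.
Solving: C = -2, A = -4, then B = -9.
Hence u_{19} = -4·19 + (-9) + (-2)·524288 = -1048661.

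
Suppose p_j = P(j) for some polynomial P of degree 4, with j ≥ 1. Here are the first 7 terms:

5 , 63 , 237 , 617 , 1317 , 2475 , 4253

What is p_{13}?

40037

1st diffs: 58, 174, 380, 700, 1158, 1778.
2nd diffs: 116, 206, 320, 458, 620.
3rd diffs: 90, 114, 138, 162.
4th diffs: 24, 24, 24 (constant).
Newton forward-difference form: p_j = 5 + 58·C(j-1,1) + 116·C(j-1,2) + 90·C(j-1,3) + 24·C(j-1,4).
At j = 13: j-1 = 12, so p_{13} = 5 + 696 + 7656 + 19800 + 11880 = 40037.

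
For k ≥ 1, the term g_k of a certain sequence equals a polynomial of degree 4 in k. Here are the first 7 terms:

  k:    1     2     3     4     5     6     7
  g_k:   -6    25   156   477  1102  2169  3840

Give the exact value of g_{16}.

84669

1st diffs: 31, 131, 321, 625, 1067, 1671.
2nd diffs: 100, 190, 304, 442, 604.
3rd diffs: 90, 114, 138, 162.
4th diffs: 24, 24, 24 (constant).
Newton forward-difference form: g_k = -6 + 31·C(k-1,1) + 100·C(k-1,2) + 90·C(k-1,3) + 24·C(k-1,4).
At k = 16: k-1 = 15, so g_{16} = -6 + 465 + 10500 + 40950 + 32760 = 84669.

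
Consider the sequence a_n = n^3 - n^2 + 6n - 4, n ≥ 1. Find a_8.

a_8 = 1·8^3 - 1·8^2 + 6·8 - 4 = 492.

492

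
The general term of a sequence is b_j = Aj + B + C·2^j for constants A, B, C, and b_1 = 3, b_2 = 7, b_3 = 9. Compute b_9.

-459

At j = 1, 2, 3: A + B + 2C = 3; 2A + B + 4C = 7; 3A + B + 8C = 9.
Subtracting the first from the second: A + 2C = 4.
Subtracting the second from the third: A + 4C = 2.
Solving: C = -1, A = 6, then B = -1.
Therefore b_9 = 54 + (-1) + (-1)·512 = -459.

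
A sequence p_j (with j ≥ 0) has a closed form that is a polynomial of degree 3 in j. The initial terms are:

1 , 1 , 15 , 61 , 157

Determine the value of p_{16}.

1st diffs: 0, 14, 46, 96.
2nd diffs: 14, 32, 50.
3rd diffs: 18, 18 (constant).
So p_j = 3j^3 - 2j^2 - j + 1.
Evaluating at j = 16 gives p_{16} = 11761.

11761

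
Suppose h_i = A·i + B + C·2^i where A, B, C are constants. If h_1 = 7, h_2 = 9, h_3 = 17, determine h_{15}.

Plug in i = 1, 2, 3: A + B + 2C = 7; 2A + B + 4C = 9; 3A + B + 8C = 17.
Subtracting the first from the second: A + 2C = 2.
Subtracting the second from the third: A + 4C = 8.
Solving: C = 3, A = -4, then B = 5.
Therefore h_{15} = -60 + 5 + 3·32768 = 98249.

98249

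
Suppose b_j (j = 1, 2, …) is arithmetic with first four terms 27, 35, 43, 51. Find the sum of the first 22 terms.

Common difference d = 8.
b_j = 27 + (j - 1)·8.
b_{22} = 195; S = 22·(27 + 195)/2 = 2442.

2442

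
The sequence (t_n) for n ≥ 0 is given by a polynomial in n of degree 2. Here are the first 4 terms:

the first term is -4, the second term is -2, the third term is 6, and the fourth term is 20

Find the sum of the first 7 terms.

224

1st diffs: 2, 8, 14.
2nd diffs: 6, 6 (constant).
So t_n = 3n^2 - n - 4.
Continuing: 40, 66, 98.
Summing n = 0..6 (7 terms) gives 224.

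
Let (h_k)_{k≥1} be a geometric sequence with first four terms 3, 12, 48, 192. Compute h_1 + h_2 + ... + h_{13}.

Common ratio r = 4.
h_k = 3·4^(k-1).
S = 3·(4^13 - 1)/(4 - 1) = 3·(67108864 - 1)/(3) = 67108863.

67108863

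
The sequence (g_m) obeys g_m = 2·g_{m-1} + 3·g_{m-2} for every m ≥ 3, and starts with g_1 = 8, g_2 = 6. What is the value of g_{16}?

50221170

Applying the relation repeatedly:
g_3 = 36, g_4 = 90, g_5 = 288, …, g_{13} = 1860048, g_{14} = 5580126, g_{15} = 16740396, g_{16} = 50221170.
(Characteristic roots are 3 and -1.)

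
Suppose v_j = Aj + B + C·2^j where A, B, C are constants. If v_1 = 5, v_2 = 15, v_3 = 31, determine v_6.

The three given values yield: A + B + 2C = 5; 2A + B + 4C = 15; 3A + B + 8C = 31.
Subtracting the first from the second: A + 2C = 10.
Subtracting the second from the third: A + 4C = 16.
Solving: C = 3, A = 4, then B = -5.
So v_j = 4·j + (-5) + 3·2^j; at j=6 this is 211.

211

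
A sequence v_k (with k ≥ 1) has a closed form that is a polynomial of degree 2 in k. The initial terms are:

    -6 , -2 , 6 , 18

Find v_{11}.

214

1st diffs: 4, 8, 12.
2nd diffs: 4, 4 (constant).
Newton forward-difference form: v_k = -6 + 4·C(k-1,1) + 4·C(k-1,2).
At k = 11: k-1 = 10, so v_{11} = -6 + 40 + 180 = 214.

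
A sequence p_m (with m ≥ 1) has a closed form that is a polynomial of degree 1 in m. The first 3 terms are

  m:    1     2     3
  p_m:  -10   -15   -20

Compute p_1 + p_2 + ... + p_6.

1st diffs: -5, -5 (constant).
So p_m = -5m - 5.
Continuing: -25, -30, -35.
Summing m = 1..6 (6 terms) gives -135.

-135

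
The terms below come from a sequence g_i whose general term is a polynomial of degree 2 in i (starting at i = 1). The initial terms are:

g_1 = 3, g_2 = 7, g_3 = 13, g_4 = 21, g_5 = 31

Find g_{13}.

183

1st diffs: 4, 6, 8, 10.
2nd diffs: 2, 2, 2 (constant).
So g_i = i^2 + i + 1.
Evaluating at i = 13 gives g_{13} = 183.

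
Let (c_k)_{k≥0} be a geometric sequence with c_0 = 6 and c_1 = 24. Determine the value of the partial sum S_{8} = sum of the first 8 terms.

131070

Common ratio r = 4.
c_k = 6·4^(k-0).
S = 6·(4^8 - 1)/(4 - 1) = 6·(65536 - 1)/(3) = 131070.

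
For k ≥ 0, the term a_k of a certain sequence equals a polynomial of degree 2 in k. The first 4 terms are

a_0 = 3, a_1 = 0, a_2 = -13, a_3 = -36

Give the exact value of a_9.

1st diffs: -3, -13, -23.
2nd diffs: -10, -10 (constant).
Newton forward-difference form: a_k = 3 + (-3)·C(k,1) + (-10)·C(k,2).
At k = 9: k = 9, so a_9 = 3 - 27 - 360 = -384.

-384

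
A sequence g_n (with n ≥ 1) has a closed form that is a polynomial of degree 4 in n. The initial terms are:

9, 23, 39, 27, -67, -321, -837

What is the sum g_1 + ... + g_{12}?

1st diffs: 14, 16, -12, -94, -254, -516.
2nd diffs: 2, -28, -82, -160, -262.
3rd diffs: -30, -54, -78, -102.
4th diffs: -24, -24, -24 (constant).
Newton forward-difference form: g_n = 9 + 14·C(n-1,1) + 2·C(n-1,2) + (-30)·C(n-1,3) + (-24)·C(n-1,4).
Continuing: …, -1741, -3183, -5337, -8401, …, g_{12} = -12597.
Summing n = 1..12 (12 terms) gives -32386.

-32386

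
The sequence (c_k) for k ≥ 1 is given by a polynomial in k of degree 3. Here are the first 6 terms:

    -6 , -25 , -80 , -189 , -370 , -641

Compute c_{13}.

1st diffs: -19, -55, -109, -181, -271.
2nd diffs: -36, -54, -72, -90.
3rd diffs: -18, -18, -18 (constant).
Newton forward-difference form: c_k = -6 + (-19)·C(k-1,1) + (-36)·C(k-1,2) + (-18)·C(k-1,3).
At k = 13: k-1 = 12, so c_{13} = -6 - 228 - 2376 - 3960 = -6570.

-6570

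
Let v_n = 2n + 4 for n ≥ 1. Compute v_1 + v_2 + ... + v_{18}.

Over n = 1..18: Σn = 171.
Total = (2)·171 + (4)·18 = 414.

414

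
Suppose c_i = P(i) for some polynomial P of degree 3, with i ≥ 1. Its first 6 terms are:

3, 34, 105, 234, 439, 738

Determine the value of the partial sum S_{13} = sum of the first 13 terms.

1st diffs: 31, 71, 129, 205, 299.
2nd diffs: 40, 58, 76, 94.
3rd diffs: 18, 18, 18 (constant).
Newton forward-difference form: c_i = 3 + 31·C(i-1,1) + 40·C(i-1,2) + 18·C(i-1,3).
Continuing: …, 1149, 1690, 2379, 3234, …, c_{13} = 6975.
Summing i = 1..13 (13 terms) gives 26767.

26767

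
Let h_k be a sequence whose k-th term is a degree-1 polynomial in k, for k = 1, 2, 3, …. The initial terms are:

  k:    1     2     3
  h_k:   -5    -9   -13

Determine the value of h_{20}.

-81

1st diffs: -4, -4 (constant).
So h_k = -4k - 1.
Evaluating at k = 20 gives h_{20} = -81.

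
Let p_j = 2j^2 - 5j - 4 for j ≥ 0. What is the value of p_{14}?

p_{14} = 2·14^2 - 5·14 - 4 = 318.

318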